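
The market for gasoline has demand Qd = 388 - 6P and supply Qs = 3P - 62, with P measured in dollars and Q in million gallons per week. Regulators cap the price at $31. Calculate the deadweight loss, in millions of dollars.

812.25

In a free market, 388 - 6P = 3P - 62 gives the equilibrium P* = 50, Q* = 88.
Since 31 < 50, the ceiling is binding.
At P = 31: Qd = 388 - 6·31 = 202 and Qs = 3·31 - 62 = 31.
Quantity traded falls to 31. At Q = 31 the demand price is (388 - 31)/6 = 59.5 and the supply price is (62 + 31)/3 = 31.
Deadweight loss = ½ · (59.5 - 31) · (88 - 31) = ½ · 28.5 · 57 = 812.25.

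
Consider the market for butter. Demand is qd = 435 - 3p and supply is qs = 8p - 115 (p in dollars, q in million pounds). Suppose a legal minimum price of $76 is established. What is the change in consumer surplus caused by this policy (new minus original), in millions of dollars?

-6396

Without the control the market clears where 435 - 3p = 8p - 115, i.e. p* = 50 and q* = 285.
The floor of 76 is above the equilibrium price 50, so it binds.
At p = 76: qd = 435 - 3·76 = 207 and qs = 8·76 - 115 = 493.
Consumer surplus without the control is ½ · (145 - 50) · 285 = 13537.5.
With the floor, consumers buy 207 units at 76, so CS = ½ · (145 - 76) · 207 = 7141.5.
Change in consumer surplus = 7141.5 - 13537.5 = -6396.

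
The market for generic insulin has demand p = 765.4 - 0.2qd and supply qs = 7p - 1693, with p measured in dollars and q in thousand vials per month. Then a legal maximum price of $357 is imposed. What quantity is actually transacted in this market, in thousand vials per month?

Rearranging demand gives qd = 3827 - 5p. Equilibrium: 3827 - 5p = 7p - 1693, so 5520 = 12p and p* = 460, q* = 1527.
The ceiling of 357 is below the equilibrium price 460, so it binds.
At p = 357: qd = 3827 - 5·357 = 2042 and qs = 7·357 - 1693 = 806.
The quantity actually transacted is the short side, supply: 806.

806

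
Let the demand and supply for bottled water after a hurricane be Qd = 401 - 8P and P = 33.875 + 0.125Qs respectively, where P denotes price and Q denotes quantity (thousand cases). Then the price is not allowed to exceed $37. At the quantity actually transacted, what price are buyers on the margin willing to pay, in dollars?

Rearranging supply gives Qs = 8P - 271. Equilibrium: 401 - 8P = 8P - 271, so 672 = 16P and P* = 42, Q* = 65.
Because the ceiling (37) lies below the market-clearing price, it is binding.
At P = 37: Qd = 401 - 8·37 = 105 and Qs = 8·37 - 271 = 25.
Only 25 units reach the market. On the demand curve, the marginal buyer's willingness to pay at Q = 25 is (401 - 25)/8 = 47.

47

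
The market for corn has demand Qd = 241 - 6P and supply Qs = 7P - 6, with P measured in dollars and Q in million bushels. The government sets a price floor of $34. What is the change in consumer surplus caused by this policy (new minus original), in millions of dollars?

-1230

Setting quantity demanded equal to quantity supplied, 241 - 6P = 7P - 6, gives P* = 19 and Q* = 127.
Because the floor (34) lies above the market-clearing price, it is binding.
At P = 34: Qd = 241 - 6·34 = 37 and Qs = 7·34 - 6 = 232.
Consumer surplus without the control is ½ · (241/6 - 19) · 127 = 16129/12.
With the floor, consumers buy 37 units at 34, so CS = ½ · (241/6 - 34) · 37 = 1369/12.
Change in consumer surplus = 1369/12 - 16129/12 = -1230.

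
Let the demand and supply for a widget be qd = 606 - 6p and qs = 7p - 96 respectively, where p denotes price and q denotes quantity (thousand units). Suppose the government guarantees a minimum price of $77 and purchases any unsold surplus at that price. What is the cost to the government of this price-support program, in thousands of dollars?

Setting quantity demanded equal to quantity supplied, 606 - 6p = 7p - 96, gives p* = 54 and q* = 282.
Because the floor (77) lies above the market-clearing price, it is binding.
At p = 77: qd = 606 - 6·77 = 144 and qs = 7·77 - 96 = 443.
Surplus = qs - qd = 299.
Government expenditure = surplus × support price = 299 × 77 = 23023.

23023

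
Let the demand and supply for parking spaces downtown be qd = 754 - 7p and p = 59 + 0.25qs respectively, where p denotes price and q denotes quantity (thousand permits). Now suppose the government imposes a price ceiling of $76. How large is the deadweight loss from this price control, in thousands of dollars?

Rearranging supply gives qs = 4p - 236. Without the control the market clears where 754 - 7p = 4p - 236, i.e. p* = 90 and q* = 124.
Because the ceiling (76) lies below the market-clearing price, it is binding.
At p = 76: qd = 754 - 7·76 = 222 and qs = 4·76 - 236 = 68.
Quantity traded falls to 68. At q = 68 the demand price is (754 - 68)/7 = 98 and the supply price is (236 + 68)/4 = 76.
Deadweight loss = ½ · (98 - 76) · (124 - 68) = ½ · 22 · 56 = 616.

616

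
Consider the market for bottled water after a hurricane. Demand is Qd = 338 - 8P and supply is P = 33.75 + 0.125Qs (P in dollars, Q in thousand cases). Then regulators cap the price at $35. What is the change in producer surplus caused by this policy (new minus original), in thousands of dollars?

Rearranging supply gives Qs = 8P - 270. In a free market, 338 - 8P = 8P - 270 gives the equilibrium P* = 38, Q* = 34.
Because the ceiling (35) lies below the market-clearing price, it is binding.
At P = 35: Qd = 338 - 8·35 = 58 and Qs = 8·35 - 270 = 10.
Producer surplus without the control is ½ · (38 - 33.75) · 34 = 72.25.
With the ceiling, producers sell 10 units at 35, so PS = ½ · (35 - 33.75) · 10 = 6.25.
Change in producer surplus = 6.25 - 72.25 = -66.

-66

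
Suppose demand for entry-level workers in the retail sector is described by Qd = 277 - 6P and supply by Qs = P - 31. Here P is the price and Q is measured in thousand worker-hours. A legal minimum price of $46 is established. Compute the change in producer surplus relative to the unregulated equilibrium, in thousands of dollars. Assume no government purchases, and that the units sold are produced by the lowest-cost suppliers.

Equilibrium: 277 - 6P = P - 31, so 308 = 7P and P* = 44, Q* = 13.
Since 46 > 44, the floor is binding.
At P = 46: Qd = 277 - 6·46 = 1 and Qs = 46 - 31 = 15.
Producer surplus without the control is ½ · (44 - 31) · 13 = 84.5.
With the floor, 1 units are sold at 46. The supply price at Q = 1 is 32, so PS = ½ · [(46 - 31) + (46 - 32)] · 1 = 14.5.
Change in producer surplus = 14.5 - 84.5 = -70.

-70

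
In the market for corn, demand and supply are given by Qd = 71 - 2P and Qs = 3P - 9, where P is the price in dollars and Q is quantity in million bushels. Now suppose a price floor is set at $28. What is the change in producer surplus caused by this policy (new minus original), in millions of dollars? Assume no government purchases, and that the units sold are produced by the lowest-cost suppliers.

84

Setting quantity demanded equal to quantity supplied, 71 - 2P = 3P - 9, gives P* = 16 and Q* = 39.
Since 28 > 16, the floor is binding.
At P = 28: Qd = 71 - 2·28 = 15 and Qs = 3·28 - 9 = 75.
Producer surplus without the control is ½ · (16 - 3) · 39 = 253.5.
With the floor, 15 units are sold at 28. The supply price at Q = 15 is 8, so PS = ½ · [(28 - 3) + (28 - 8)] · 15 = 337.5.
Change in producer surplus = 337.5 - 253.5 = 84.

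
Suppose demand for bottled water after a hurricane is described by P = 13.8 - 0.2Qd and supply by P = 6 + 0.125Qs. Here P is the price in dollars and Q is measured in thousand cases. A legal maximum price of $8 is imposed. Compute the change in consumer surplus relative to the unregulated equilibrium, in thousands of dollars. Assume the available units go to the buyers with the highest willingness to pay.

Rearranging demand gives Qd = 69 - 5P; rearranging supply gives Qs = 8P - 48. In a free market, 69 - 5P = 8P - 48 gives the equilibrium P* = 9, Q* = 24.
Since 8 < 9, the ceiling is binding.
At P = 8: Qd = 69 - 5·8 = 29 and Qs = 8·8 - 48 = 16.
Consumer surplus without the control is ½ · (13.8 - 9) · 24 = 57.6.
With the ceiling, 16 units are sold at 8 (assume they go to the highest-value buyers). The demand price at Q = 16 is 10.6, so CS = ½ · [(13.8 - 8) + (10.6 - 8)] · 16 = 67.2.
Change in consumer surplus = 67.2 - 57.6 = 9.6.

9.6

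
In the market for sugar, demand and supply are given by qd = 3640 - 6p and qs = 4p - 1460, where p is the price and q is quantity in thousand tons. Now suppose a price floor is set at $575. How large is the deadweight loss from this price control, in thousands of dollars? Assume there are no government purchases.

31687.5

Without the control the market clears where 3640 - 6p = 4p - 1460, i.e. p* = 510 and q* = 580.
Because the floor (575) lies above the market-clearing price, it is binding.
At p = 575: qd = 3640 - 6·575 = 190 and qs = 4·575 - 1460 = 840.
Quantity traded falls to 190. At q = 190 the demand price is (3640 - 190)/6 = 575 and the supply price is (1460 + 190)/4 = 412.5.
Deadweight loss = ½ · (575 - 412.5) · (580 - 190) = ½ · 162.5 · 390 = 31687.5.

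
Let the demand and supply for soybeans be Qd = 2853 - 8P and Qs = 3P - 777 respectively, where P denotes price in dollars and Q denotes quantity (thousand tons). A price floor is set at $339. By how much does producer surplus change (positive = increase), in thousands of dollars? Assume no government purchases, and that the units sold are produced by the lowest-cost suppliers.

405

In a free market, 2853 - 8P = 3P - 777 gives the equilibrium P* = 330, Q* = 213.
Since 339 > 330, the floor is binding.
At P = 339: Qd = 2853 - 8·339 = 141 and Qs = 3·339 - 777 = 240.
Producer surplus without the control is ½ · (330 - 259) · 213 = 7561.5.
With the floor, 141 units are sold at 339. The supply price at Q = 141 is 306, so PS = ½ · [(339 - 259) + (339 - 306)] · 141 = 7966.5.
Change in producer surplus = 7966.5 - 7561.5 = 405.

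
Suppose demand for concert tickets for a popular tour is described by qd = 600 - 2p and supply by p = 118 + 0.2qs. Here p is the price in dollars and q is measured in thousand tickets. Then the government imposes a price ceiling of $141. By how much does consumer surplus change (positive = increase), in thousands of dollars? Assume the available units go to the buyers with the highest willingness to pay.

-1921.25

Rearranging supply gives qs = 5p - 590. Setting quantity demanded equal to quantity supplied, 600 - 2p = 5p - 590, gives p* = 170 and q* = 260.
The ceiling of 141 is below the equilibrium price 170, so it binds.
At p = 141: qd = 600 - 2·141 = 318 and qs = 5·141 - 590 = 115.
Consumer surplus without the control is ½ · (300 - 170) · 260 = 16900.
With the ceiling, 115 units are sold at 141 (assume they go to the highest-value buyers). The demand price at q = 115 is 242.5, so CS = ½ · [(300 - 141) + (242.5 - 141)] · 115 = 14978.75.
Change in consumer surplus = 14978.75 - 16900 = -1921.25.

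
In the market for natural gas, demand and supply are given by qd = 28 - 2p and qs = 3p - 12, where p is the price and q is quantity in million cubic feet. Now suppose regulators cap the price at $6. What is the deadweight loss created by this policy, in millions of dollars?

15

Setting quantity demanded equal to quantity supplied, 28 - 2p = 3p - 12, gives p* = 8 and q* = 12.
Since 6 < 8, the ceiling is binding.
At p = 6: qd = 28 - 2·6 = 16 and qs = 3·6 - 12 = 6.
Quantity traded falls to 6. At q = 6 the demand price is (28 - 6)/2 = 11 and the supply price is (12 + 6)/3 = 6.
Deadweight loss = ½ · (11 - 6) · (12 - 6) = ½ · 5 · 6 = 15.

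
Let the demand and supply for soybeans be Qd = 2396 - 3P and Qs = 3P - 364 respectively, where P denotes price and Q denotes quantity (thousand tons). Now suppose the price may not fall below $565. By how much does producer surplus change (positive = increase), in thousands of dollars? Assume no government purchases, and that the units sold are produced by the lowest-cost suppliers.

Setting quantity demanded equal to quantity supplied, 2396 - 3P = 3P - 364, gives P* = 460 and Q* = 1016.
The floor of 565 is above the equilibrium price 460, so it binds.
At P = 565: Qd = 2396 - 3·565 = 701 and Qs = 3·565 - 364 = 1331.
Producer surplus without the control is ½ · (460 - 364/3) · 1016 = 516128/3.
With the floor, 701 units are sold at 565. The supply price at Q = 701 is 355, so PS = ½ · [(565 - 364/3) + (565 - 355)] · 701 = 1374661/6.
Change in producer surplus = 1374661/6 - 516128/3 = 57067.5.

57067.5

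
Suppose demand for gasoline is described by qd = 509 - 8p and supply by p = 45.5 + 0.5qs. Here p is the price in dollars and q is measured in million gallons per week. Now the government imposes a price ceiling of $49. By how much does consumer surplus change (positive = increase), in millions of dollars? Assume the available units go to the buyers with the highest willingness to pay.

Rearranging supply gives qs = 2p - 91. Without the control the market clears where 509 - 8p = 2p - 91, i.e. p* = 60 and q* = 29.
Because the ceiling (49) lies below the market-clearing price, it is binding.
At p = 49: qd = 509 - 8·49 = 117 and qs = 2·49 - 91 = 7.
Consumer surplus without the control is ½ · (63.625 - 60) · 29 = 52.5625.
With the ceiling, 7 units are sold at 49 (assume they go to the highest-value buyers). The demand price at q = 7 is 62.75, so CS = ½ · [(63.625 - 49) + (62.75 - 49)] · 7 = 99.3125.
Change in consumer surplus = 99.3125 - 52.5625 = 46.75.

46.75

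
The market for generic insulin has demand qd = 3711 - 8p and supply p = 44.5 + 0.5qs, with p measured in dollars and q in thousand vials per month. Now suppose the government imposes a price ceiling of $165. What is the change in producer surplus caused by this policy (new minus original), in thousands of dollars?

-98040

Rearranging supply gives qs = 2p - 89. Setting quantity demanded equal to quantity supplied, 3711 - 8p = 2p - 89, gives p* = 380 and q* = 671.
The ceiling of 165 is below the equilibrium price 380, so it binds.
At p = 165: qd = 3711 - 8·165 = 2391 and qs = 2·165 - 89 = 241.
Producer surplus without the control is ½ · (380 - 44.5) · 671 = 112560.25.
With the ceiling, producers sell 241 units at 165, so PS = ½ · (165 - 44.5) · 241 = 14520.25.
Change in producer surplus = 14520.25 - 112560.25 = -98040.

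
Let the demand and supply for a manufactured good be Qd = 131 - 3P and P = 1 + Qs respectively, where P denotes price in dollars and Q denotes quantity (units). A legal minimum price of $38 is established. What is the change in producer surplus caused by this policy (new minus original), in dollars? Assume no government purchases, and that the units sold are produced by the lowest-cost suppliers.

-27.5

Rearranging supply gives Qs = P - 1. In a free market, 131 - 3P = P - 1 gives the equilibrium P* = 33, Q* = 32.
Because the floor (38) lies above the market-clearing price, it is binding.
At P = 38: Qd = 131 - 3·38 = 17 and Qs = 38 - 1 = 37.
Producer surplus without the control is ½ · (33 - 1) · 32 = 512.
With the floor, 17 units are sold at 38. The supply price at Q = 17 is 18, so PS = ½ · [(38 - 1) + (38 - 18)] · 17 = 484.5.
Change in producer surplus = 484.5 - 512 = -27.5.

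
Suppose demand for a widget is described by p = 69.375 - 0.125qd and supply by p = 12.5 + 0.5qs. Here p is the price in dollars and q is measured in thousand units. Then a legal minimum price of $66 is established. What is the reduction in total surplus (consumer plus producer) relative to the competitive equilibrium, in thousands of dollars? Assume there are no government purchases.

Rearranging demand gives qd = 555 - 8p; rearranging supply gives qs = 2p - 25. In a free market, 555 - 8p = 2p - 25 gives the equilibrium p* = 58, q* = 91.
The floor of 66 is above the equilibrium price 58, so it binds.
At p = 66: qd = 555 - 8·66 = 27 and qs = 2·66 - 25 = 107.
Quantity traded falls to 27. At q = 27 the demand price is (555 - 27)/8 = 66 and the supply price is (25 + 27)/2 = 26.
Deadweight loss = ½ · (66 - 26) · (91 - 27) = ½ · 40 · 64 = 1280.

1280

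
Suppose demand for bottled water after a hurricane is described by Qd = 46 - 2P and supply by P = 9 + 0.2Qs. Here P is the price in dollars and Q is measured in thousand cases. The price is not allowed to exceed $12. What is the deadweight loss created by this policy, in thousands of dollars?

Rearranging supply gives Qs = 5P - 45. In a free market, 46 - 2P = 5P - 45 gives the equilibrium P* = 13, Q* = 20.
Since 12 < 13, the ceiling is binding.
At P = 12: Qd = 46 - 2·12 = 22 and Qs = 5·12 - 45 = 15.
Quantity traded falls to 15. At Q = 15 the demand price is (46 - 15)/2 = 15.5 and the supply price is (45 + 15)/5 = 12.
Deadweight loss = ½ · (15.5 - 12) · (20 - 15) = ½ · 3.5 · 5 = 8.75.

8.75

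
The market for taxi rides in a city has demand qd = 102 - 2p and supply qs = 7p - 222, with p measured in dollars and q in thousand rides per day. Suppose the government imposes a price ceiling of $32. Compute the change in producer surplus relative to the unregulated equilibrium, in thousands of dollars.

-64

In a free market, 102 - 2p = 7p - 222 gives the equilibrium p* = 36, q* = 30.
Because the ceiling (32) lies below the market-clearing price, it is binding.
At p = 32: qd = 102 - 2·32 = 38 and qs = 7·32 - 222 = 2.
Producer surplus without the control is ½ · (36 - 222/7) · 30 = 450/7.
With the ceiling, producers sell 2 units at 32, so PS = ½ · (32 - 222/7) · 2 = 2/7.
Change in producer surplus = 2/7 - 450/7 = -64.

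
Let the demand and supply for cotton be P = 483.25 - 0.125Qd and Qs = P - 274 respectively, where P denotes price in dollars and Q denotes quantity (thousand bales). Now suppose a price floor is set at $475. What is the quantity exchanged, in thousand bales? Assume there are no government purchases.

66

Rearranging demand gives Qd = 3866 - 8P. Setting quantity demanded equal to quantity supplied, 3866 - 8P = P - 274, gives P* = 460 and Q* = 186.
Since 475 > 460, the floor is binding.
At P = 475: Qd = 3866 - 8·475 = 66 and Qs = 475 - 274 = 201.
The quantity actually transacted is the short side, demand: 66.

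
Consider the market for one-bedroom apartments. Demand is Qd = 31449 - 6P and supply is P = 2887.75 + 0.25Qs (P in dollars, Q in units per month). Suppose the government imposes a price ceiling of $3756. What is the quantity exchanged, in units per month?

Rearranging supply gives Qs = 4P - 11551. Equilibrium: 31449 - 6P = 4P - 11551, so 43000 = 10P and P* = 4300, Q* = 5649.
Because the ceiling (3756) lies below the market-clearing price, it is binding.
At P = 3756: Qd = 31449 - 6·3756 = 8913 and Qs = 4·3756 - 11551 = 3473.
The quantity actually transacted is the short side, supply: 3473.

3473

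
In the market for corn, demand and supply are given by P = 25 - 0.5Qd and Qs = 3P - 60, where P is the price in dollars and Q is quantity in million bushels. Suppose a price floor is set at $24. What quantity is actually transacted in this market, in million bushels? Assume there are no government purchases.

2

Rearranging demand gives Qd = 50 - 2P. Without the control the market clears where 50 - 2P = 3P - 60, i.e. P* = 22 and Q* = 6.
The floor of 24 is above the equilibrium price 22, so it binds.
At P = 24: Qd = 50 - 2·24 = 2 and Qs = 3·24 - 60 = 12.
The quantity actually transacted is the short side, demand: 2.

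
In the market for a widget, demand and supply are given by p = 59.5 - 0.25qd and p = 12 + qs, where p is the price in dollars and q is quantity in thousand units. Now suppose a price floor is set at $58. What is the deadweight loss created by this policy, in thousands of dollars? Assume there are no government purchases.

640

Rearranging demand gives qd = 238 - 4p; rearranging supply gives qs = p - 12. In a free market, 238 - 4p = p - 12 gives the equilibrium p* = 50, q* = 38.
Because the floor (58) lies above the market-clearing price, it is binding.
At p = 58: qd = 238 - 4·58 = 6 and qs = 58 - 12 = 46.
Quantity traded falls to 6. At q = 6 the demand price is (238 - 6)/4 = 58 and the supply price is 12 + 6 = 18.
Deadweight loss = ½ · (58 - 18) · (38 - 6) = ½ · 40 · 32 = 640.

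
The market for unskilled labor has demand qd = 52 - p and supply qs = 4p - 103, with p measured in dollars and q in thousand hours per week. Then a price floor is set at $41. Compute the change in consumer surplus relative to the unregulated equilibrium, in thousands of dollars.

-160

In a free market, 52 - p = 4p - 103 gives the equilibrium p* = 31, q* = 21.
Since 41 > 31, the floor is binding.
At p = 41: qd = 52 - 41 = 11 and qs = 4·41 - 103 = 61.
Consumer surplus without the control is ½ · (52 - 31) · 21 = 220.5.
With the floor, consumers buy 11 units at 41, so CS = ½ · (52 - 41) · 11 = 60.5.
Change in consumer surplus = 60.5 - 220.5 = -160.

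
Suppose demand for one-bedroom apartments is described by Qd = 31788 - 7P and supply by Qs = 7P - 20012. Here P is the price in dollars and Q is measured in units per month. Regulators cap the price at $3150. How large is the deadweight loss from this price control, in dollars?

Equilibrium: 31788 - 7P = 7P - 20012, so 51800 = 14P and P* = 3700, Q* = 5888.
The ceiling of 3150 is below the equilibrium price 3700, so it binds.
At P = 3150: Qd = 31788 - 7·3150 = 9738 and Qs = 7·3150 - 20012 = 2038.
Quantity traded falls to 2038. At Q = 2038 the demand price is (31788 - 2038)/7 = 4250 and the supply price is (20012 + 2038)/7 = 3150.
Deadweight loss = ½ · (4250 - 3150) · (5888 - 2038) = ½ · 1100 · 3850 = 2117500.

2117500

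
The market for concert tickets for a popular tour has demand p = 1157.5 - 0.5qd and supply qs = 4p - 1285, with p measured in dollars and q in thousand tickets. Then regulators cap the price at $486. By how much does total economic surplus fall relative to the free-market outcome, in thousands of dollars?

77976

Rearranging demand gives qd = 2315 - 2p. Without the control the market clears where 2315 - 2p = 4p - 1285, i.e. p* = 600 and q* = 1115.
The ceiling of 486 is below the equilibrium price 600, so it binds.
At p = 486: qd = 2315 - 2·486 = 1343 and qs = 4·486 - 1285 = 659.
Quantity traded falls to 659. At q = 659 the demand price is (2315 - 659)/2 = 828 and the supply price is (1285 + 659)/4 = 486.
Deadweight loss = ½ · (828 - 486) · (1115 - 659) = ½ · 342 · 456 = 77976.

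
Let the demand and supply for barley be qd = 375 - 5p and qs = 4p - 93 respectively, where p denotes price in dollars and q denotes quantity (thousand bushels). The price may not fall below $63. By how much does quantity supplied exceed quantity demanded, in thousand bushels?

Setting quantity demanded equal to quantity supplied, 375 - 5p = 4p - 93, gives p* = 52 and q* = 115.
Because the floor (63) lies above the market-clearing price, it is binding.
At p = 63: qd = 375 - 5·63 = 60 and qs = 4·63 - 93 = 159.
Surplus = qs - qd = 159 - 60 = 99.

99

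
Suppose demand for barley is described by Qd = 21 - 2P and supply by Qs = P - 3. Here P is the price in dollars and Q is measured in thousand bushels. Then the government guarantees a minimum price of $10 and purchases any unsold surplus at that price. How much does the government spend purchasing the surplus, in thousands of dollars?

Without the control the market clears where 21 - 2P = P - 3, i.e. P* = 8 and Q* = 5.
The floor of 10 is above the equilibrium price 8, so it binds.
At P = 10: Qd = 21 - 2·10 = 1 and Qs = 10 - 3 = 7.
Surplus = Qs - Qd = 6.
Government expenditure = surplus × support price = 6 × 10 = 60.

60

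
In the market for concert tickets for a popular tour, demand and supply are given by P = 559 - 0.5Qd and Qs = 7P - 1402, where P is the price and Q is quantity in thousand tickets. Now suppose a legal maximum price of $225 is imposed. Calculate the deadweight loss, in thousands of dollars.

47643.75

Rearranging demand gives Qd = 1118 - 2P. Without the control the market clears where 1118 - 2P = 7P - 1402, i.e. P* = 280 and Q* = 558.
Since 225 < 280, the ceiling is binding.
At P = 225: Qd = 1118 - 2·225 = 668 and Qs = 7·225 - 1402 = 173.
Quantity traded falls to 173. At Q = 173 the demand price is (1118 - 173)/2 = 472.5 and the supply price is (1402 + 173)/7 = 225.
Deadweight loss = ½ · (472.5 - 225) · (558 - 173) = ½ · 247.5 · 385 = 47643.75.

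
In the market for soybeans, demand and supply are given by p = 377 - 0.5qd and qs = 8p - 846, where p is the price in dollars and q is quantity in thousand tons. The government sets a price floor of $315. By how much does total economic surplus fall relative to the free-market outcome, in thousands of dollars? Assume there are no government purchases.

Rearranging demand gives qd = 754 - 2p. Setting quantity demanded equal to quantity supplied, 754 - 2p = 8p - 846, gives p* = 160 and q* = 434.
Because the floor (315) lies above the market-clearing price, it is binding.
At p = 315: qd = 754 - 2·315 = 124 and qs = 8·315 - 846 = 1674.
Quantity traded falls to 124. At q = 124 the demand price is (754 - 124)/2 = 315 and the supply price is (846 + 124)/8 = 121.25.
Deadweight loss = ½ · (315 - 121.25) · (434 - 124) = ½ · 193.75 · 310 = 30031.25.

30031.25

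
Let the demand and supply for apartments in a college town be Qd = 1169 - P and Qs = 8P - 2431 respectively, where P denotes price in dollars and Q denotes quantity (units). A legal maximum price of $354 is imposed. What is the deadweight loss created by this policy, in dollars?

76176

Equilibrium: 1169 - P = 8P - 2431, so 3600 = 9P and P* = 400, Q* = 769.
The ceiling of 354 is below the equilibrium price 400, so it binds.
At P = 354: Qd = 1169 - 354 = 815 and Qs = 8·354 - 2431 = 401.
Quantity traded falls to 401. At Q = 401 the demand price is 1169 - 401 = 768 and the supply price is (2431 + 401)/8 = 354.
Deadweight loss = ½ · (768 - 354) · (769 - 401) = ½ · 414 · 368 = 76176.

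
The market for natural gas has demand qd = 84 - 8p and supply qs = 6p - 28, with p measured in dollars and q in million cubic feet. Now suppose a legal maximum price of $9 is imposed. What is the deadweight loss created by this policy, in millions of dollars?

Setting quantity demanded equal to quantity supplied, 84 - 8p = 6p - 28, gives p* = 8 and q* = 20.
The ceiling of 9 is above the equilibrium price 8, so it is not binding; the market clears at p* = 8, q* = 20.
Since the control does not bind, no trades are prevented and deadweight loss is zero.

0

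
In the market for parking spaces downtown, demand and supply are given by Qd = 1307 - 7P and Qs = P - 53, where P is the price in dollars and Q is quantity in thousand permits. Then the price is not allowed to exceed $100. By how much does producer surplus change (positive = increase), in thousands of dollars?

Without the control the market clears where 1307 - 7P = P - 53, i.e. P* = 170 and Q* = 117.
Because the ceiling (100) lies below the market-clearing price, it is binding.
At P = 100: Qd = 1307 - 7·100 = 607 and Qs = 100 - 53 = 47.
Producer surplus without the control is ½ · (170 - 53) · 117 = 6844.5.
With the ceiling, producers sell 47 units at 100, so PS = ½ · (100 - 53) · 47 = 1104.5.
Change in producer surplus = 1104.5 - 6844.5 = -5740.

-5740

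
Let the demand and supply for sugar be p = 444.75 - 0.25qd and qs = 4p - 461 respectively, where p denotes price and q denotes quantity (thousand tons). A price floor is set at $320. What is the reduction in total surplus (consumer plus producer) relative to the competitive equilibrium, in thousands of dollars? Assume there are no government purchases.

6400

Rearranging demand gives qd = 1779 - 4p. In a free market, 1779 - 4p = 4p - 461 gives the equilibrium p* = 280, q* = 659.
Since 320 > 280, the floor is binding.
At p = 320: qd = 1779 - 4·320 = 499 and qs = 4·320 - 461 = 819.
Quantity traded falls to 499. At q = 499 the demand price is (1779 - 499)/4 = 320 and the supply price is (461 + 499)/4 = 240.
Deadweight loss = ½ · (320 - 240) · (659 - 499) = ½ · 80 · 160 = 6400.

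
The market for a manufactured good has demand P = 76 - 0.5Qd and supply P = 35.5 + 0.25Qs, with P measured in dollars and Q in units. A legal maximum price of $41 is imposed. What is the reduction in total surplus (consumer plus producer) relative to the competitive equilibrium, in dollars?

Rearranging demand gives Qd = 152 - 2P; rearranging supply gives Qs = 4P - 142. Setting quantity demanded equal to quantity supplied, 152 - 2P = 4P - 142, gives P* = 49 and Q* = 54.
The ceiling of 41 is below the equilibrium price 49, so it binds.
At P = 41: Qd = 152 - 2·41 = 70 and Qs = 4·41 - 142 = 22.
Quantity traded falls to 22. At Q = 22 the demand price is (152 - 22)/2 = 65 and the supply price is (142 + 22)/4 = 41.
Deadweight loss = ½ · (65 - 41) · (54 - 22) = ½ · 24 · 32 = 384.

384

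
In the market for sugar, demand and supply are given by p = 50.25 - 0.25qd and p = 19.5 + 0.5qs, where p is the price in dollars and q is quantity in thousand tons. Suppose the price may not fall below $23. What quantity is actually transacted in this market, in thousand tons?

Rearranging demand gives qd = 201 - 4p; rearranging supply gives qs = 2p - 39. In a free market, 201 - 4p = 2p - 39 gives the equilibrium p* = 40, q* = 41.
The floor of 23 is below the equilibrium price 40, so it is not binding; the market clears at p* = 40, q* = 41.

41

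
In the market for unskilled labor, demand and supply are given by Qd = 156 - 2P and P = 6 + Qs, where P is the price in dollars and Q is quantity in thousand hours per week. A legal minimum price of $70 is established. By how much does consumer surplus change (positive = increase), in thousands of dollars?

Rearranging supply gives Qs = P - 6. Equilibrium: 156 - 2P = P - 6, so 162 = 3P and P* = 54, Q* = 48.
Since 70 > 54, the floor is binding.
At P = 70: Qd = 156 - 2·70 = 16 and Qs = 70 - 6 = 64.
Consumer surplus without the control is ½ · (78 - 54) · 48 = 576.
With the floor, consumers buy 16 units at 70, so CS = ½ · (78 - 70) · 16 = 64.
Change in consumer surplus = 64 - 576 = -512.

-512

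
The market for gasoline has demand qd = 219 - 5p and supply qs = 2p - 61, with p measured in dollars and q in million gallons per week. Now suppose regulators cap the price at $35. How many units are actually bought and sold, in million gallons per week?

9

Without the control the market clears where 219 - 5p = 2p - 61, i.e. p* = 40 and q* = 19.
Since 35 < 40, the ceiling is binding.
At p = 35: qd = 219 - 5·35 = 44 and qs = 2·35 - 61 = 9.
The quantity actually transacted is the short side, supply: 9.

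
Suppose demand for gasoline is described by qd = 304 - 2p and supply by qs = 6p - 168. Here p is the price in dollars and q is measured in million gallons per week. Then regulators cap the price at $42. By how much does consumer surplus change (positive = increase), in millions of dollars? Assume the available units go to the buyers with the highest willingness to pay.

-1173

In a free market, 304 - 2p = 6p - 168 gives the equilibrium p* = 59, q* = 186.
The ceiling of 42 is below the equilibrium price 59, so it binds.
At p = 42: qd = 304 - 2·42 = 220 and qs = 6·42 - 168 = 84.
Consumer surplus without the control is ½ · (152 - 59) · 186 = 8649.
With the ceiling, 84 units are sold at 42 (assume they go to the highest-value buyers). The demand price at q = 84 is 110, so CS = ½ · [(152 - 42) + (110 - 42)] · 84 = 7476.
Change in consumer surplus = 7476 - 8649 = -1173.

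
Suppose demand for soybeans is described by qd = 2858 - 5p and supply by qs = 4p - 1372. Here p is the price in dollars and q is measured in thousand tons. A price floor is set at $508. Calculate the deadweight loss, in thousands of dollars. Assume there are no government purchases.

In a free market, 2858 - 5p = 4p - 1372 gives the equilibrium p* = 470, q* = 508.
The floor of 508 is above the equilibrium price 470, so it binds.
At p = 508: qd = 2858 - 5·508 = 318 and qs = 4·508 - 1372 = 660.
Quantity traded falls to 318. At q = 318 the demand price is (2858 - 318)/5 = 508 and the supply price is (1372 + 318)/4 = 422.5.
Deadweight loss = ½ · (508 - 422.5) · (508 - 318) = ½ · 85.5 · 190 = 8122.5.

8122.5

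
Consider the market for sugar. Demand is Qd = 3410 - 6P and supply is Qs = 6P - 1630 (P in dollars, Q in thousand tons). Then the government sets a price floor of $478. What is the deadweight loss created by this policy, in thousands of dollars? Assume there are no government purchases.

20184

Setting quantity demanded equal to quantity supplied, 3410 - 6P = 6P - 1630, gives P* = 420 and Q* = 890.
The floor of 478 is above the equilibrium price 420, so it binds.
At P = 478: Qd = 3410 - 6·478 = 542 and Qs = 6·478 - 1630 = 1238.
Quantity traded falls to 542. At Q = 542 the demand price is (3410 - 542)/6 = 478 and the supply price is (1630 + 542)/6 = 362.
Deadweight loss = ½ · (478 - 362) · (890 - 542) = ½ · 116 · 348 = 20184.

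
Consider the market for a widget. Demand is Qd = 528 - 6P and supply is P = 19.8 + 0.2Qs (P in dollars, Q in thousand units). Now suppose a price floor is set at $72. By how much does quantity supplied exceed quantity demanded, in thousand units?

165

Rearranging supply gives Qs = 5P - 99. In a free market, 528 - 6P = 5P - 99 gives the equilibrium P* = 57, Q* = 186.
Because the floor (72) lies above the market-clearing price, it is binding.
At P = 72: Qd = 528 - 6·72 = 96 and Qs = 5·72 - 99 = 261.
Surplus = Qs - Qd = 261 - 96 = 165.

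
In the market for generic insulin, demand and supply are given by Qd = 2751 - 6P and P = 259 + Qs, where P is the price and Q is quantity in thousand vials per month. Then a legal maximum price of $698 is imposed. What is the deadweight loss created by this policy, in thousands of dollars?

0

Rearranging supply gives Qs = P - 259. In a free market, 2751 - 6P = P - 259 gives the equilibrium P* = 430, Q* = 171.
The ceiling of 698 is above the equilibrium price 430, so it is not binding; the market clears at P* = 430, Q* = 171.
Since the control does not bind, no trades are prevented and deadweight loss is zero.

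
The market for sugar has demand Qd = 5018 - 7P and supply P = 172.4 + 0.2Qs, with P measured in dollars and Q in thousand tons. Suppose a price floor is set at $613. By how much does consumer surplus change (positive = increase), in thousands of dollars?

-142372.5

Rearranging supply gives Qs = 5P - 862. Without the control the market clears where 5018 - 7P = 5P - 862, i.e. P* = 490 and Q* = 1588.
The floor of 613 is above the equilibrium price 490, so it binds.
At P = 613: Qd = 5018 - 7·613 = 727 and Qs = 5·613 - 862 = 2203.
Consumer surplus without the control is ½ · (5018/7 - 490) · 1588 = 1260872/7.
With the floor, consumers buy 727 units at 613, so CS = ½ · (5018/7 - 613) · 727 = 528529/14.
Change in consumer surplus = 528529/14 - 1260872/7 = -142372.5.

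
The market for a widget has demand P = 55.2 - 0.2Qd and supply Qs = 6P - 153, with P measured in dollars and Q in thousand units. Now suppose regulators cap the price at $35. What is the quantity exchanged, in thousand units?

57

Rearranging demand gives Qd = 276 - 5P. Equilibrium: 276 - 5P = 6P - 153, so 429 = 11P and P* = 39, Q* = 81.
The ceiling of 35 is below the equilibrium price 39, so it binds.
At P = 35: Qd = 276 - 5·35 = 101 and Qs = 6·35 - 153 = 57.
The quantity actually transacted is the short side, supply: 57.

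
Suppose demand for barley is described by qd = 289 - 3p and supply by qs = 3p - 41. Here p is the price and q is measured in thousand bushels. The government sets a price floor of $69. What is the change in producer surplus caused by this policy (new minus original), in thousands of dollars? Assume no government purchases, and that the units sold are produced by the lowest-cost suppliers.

Equilibrium: 289 - 3p = 3p - 41, so 330 = 6p and p* = 55, q* = 124.
Since 69 > 55, the floor is binding.
At p = 69: qd = 289 - 3·69 = 82 and qs = 3·69 - 41 = 166.
Producer surplus without the control is ½ · (55 - 41/3) · 124 = 7688/3.
With the floor, 82 units are sold at 69. The supply price at q = 82 is 41, so PS = ½ · [(69 - 41/3) + (69 - 41)] · 82 = 10250/3.
Change in producer surplus = 10250/3 - 7688/3 = 854.

854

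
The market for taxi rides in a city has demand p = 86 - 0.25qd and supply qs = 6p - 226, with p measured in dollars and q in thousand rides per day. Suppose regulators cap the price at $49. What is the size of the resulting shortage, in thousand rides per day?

Rearranging demand gives qd = 344 - 4p. Without the control the market clears where 344 - 4p = 6p - 226, i.e. p* = 57 and q* = 116.
Because the ceiling (49) lies below the market-clearing price, it is binding.
At p = 49: qd = 344 - 4·49 = 148 and qs = 6·49 - 226 = 68.
Shortage = qd - qs = 148 - 68 = 80.

80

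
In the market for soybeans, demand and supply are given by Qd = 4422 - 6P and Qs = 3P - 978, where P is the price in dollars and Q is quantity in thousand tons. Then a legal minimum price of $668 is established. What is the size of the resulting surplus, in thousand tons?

612

Setting quantity demanded equal to quantity supplied, 4422 - 6P = 3P - 978, gives P* = 600 and Q* = 822.
Since 668 > 600, the floor is binding.
At P = 668: Qd = 4422 - 6·668 = 414 and Qs = 3·668 - 978 = 1026.
Surplus = Qs - Qd = 1026 - 414 = 612.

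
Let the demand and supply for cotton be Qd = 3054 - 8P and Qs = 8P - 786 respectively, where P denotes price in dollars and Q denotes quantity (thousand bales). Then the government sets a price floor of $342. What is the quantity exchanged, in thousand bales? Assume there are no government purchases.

In a free market, 3054 - 8P = 8P - 786 gives the equilibrium P* = 240, Q* = 1134.
The floor of 342 is above the equilibrium price 240, so it binds.
At P = 342: Qd = 3054 - 8·342 = 318 and Qs = 8·342 - 786 = 1950.
The quantity actually transacted is the short side, demand: 318.

318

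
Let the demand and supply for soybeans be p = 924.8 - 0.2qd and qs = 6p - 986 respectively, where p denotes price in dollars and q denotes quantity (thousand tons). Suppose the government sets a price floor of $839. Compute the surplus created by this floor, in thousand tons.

Rearranging demand gives qd = 4624 - 5p. In a free market, 4624 - 5p = 6p - 986 gives the equilibrium p* = 510, q* = 2074.
Because the floor (839) lies above the market-clearing price, it is binding.
At p = 839: qd = 4624 - 5·839 = 429 and qs = 6·839 - 986 = 4048.
Surplus = qs - qd = 4048 - 429 = 3619.

3619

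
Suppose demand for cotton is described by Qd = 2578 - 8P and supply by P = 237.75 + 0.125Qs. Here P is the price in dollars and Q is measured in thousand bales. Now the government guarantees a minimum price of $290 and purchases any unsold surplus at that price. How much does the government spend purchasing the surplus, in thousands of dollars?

Rearranging supply gives Qs = 8P - 1902. Without the control the market clears where 2578 - 8P = 8P - 1902, i.e. P* = 280 and Q* = 338.
Since 290 > 280, the floor is binding.
At P = 290: Qd = 2578 - 8·290 = 258 and Qs = 8·290 - 1902 = 418.
Surplus = Qs - Qd = 160.
Government expenditure = surplus × support price = 160 × 290 = 46400.

46400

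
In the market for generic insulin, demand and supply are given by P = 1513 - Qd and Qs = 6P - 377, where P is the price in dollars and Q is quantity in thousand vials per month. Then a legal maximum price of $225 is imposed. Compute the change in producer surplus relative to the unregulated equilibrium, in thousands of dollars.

Rearranging demand gives Qd = 1513 - P. In a free market, 1513 - P = 6P - 377 gives the equilibrium P* = 270, Q* = 1243.
Since 225 < 270, the ceiling is binding.
At P = 225: Qd = 1513 - 225 = 1288 and Qs = 6·225 - 377 = 973.
Producer surplus without the control is ½ · (270 - 377/6) · 1243 = 1545049/12.
With the ceiling, producers sell 973 units at 225, so PS = ½ · (225 - 377/6) · 973 = 946729/12.
Change in producer surplus = 946729/12 - 1545049/12 = -49860.

-49860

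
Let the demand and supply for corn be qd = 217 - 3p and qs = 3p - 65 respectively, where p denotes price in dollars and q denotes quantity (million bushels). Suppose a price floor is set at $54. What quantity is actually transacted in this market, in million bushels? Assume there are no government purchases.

Setting quantity demanded equal to quantity supplied, 217 - 3p = 3p - 65, gives p* = 47 and q* = 76.
The floor of 54 is above the equilibrium price 47, so it binds.
At p = 54: qd = 217 - 3·54 = 55 and qs = 3·54 - 65 = 97.
The quantity actually transacted is the short side, demand: 55.

55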